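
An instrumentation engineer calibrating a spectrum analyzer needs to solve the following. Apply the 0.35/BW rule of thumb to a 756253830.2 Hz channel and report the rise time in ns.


Rise time from bandwidth relationship:
tr = 0.35 / BW
   = 0.35 / 756253830.2
   = 4.628075734e-10 s
   = 0.4628 ns

0.4628 ns


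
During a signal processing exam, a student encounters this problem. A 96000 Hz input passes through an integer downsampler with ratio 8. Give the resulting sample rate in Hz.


Decimation reduces the sample rate:
fs_out = fs_in / M
       = 96000 / 8
       = 12000.0 Hz

12000.0 Hz


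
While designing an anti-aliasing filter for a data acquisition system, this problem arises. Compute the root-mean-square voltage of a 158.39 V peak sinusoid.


RMS voltage for a sinusoidal waveform:
V_rms = V_peak / sqrt(2)
      = 158.39 / 1.414214
      = 111.999 V

111.999 V


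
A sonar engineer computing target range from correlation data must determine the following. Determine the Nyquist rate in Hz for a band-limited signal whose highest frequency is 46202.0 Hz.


The Nyquist rate is twice the maximum frequency component.
fs_min = 2 * fmax
      = 2 * 46202.0
      = 92404.0 Hz

92404.0


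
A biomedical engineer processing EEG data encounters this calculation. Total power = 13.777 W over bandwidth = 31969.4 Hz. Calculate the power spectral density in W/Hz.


Power spectral density:
PSD = P / BW
    = 13.777 / 31969.4
    = 0.00043094 W/Hz

0.00043094 W/Hz


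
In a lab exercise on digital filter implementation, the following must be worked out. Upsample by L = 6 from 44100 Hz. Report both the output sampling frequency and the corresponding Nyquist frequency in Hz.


Step 1 — output sample rate after interpolation by L:
fs_out = L * fs_in = 6 * 44100 = 264600 Hz

Step 2 — Nyquist frequency of the output stream:
f_Nyq = fs_out / 2 = 264600 / 2 = 132300.0 Hz

fs_out = 264600 Hz; f_Nyquist = 132300.0 Hz


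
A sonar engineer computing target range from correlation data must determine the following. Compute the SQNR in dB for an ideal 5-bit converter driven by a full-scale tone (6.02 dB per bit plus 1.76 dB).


Theoretical SNR for a full-scale sinusoid:
SNR = 6.02 * N + 1.76
    = 6.02 * 5 + 1.76
    = 30.1 + 1.76
    = 31.86 dB

31.86 dB


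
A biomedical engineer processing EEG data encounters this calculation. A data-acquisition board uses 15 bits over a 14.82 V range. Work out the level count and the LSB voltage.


Step 1 — number of quantization levels:
L = 2^N = 2^15 = 32768

Step 2 — LSB step size:
delta = Vfs / L
      = 14.82 / 32768
      = 0.00045227 V

Levels = 32768; step size = 0.00045227 V


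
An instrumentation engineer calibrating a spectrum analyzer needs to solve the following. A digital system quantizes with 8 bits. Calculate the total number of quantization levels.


Number of quantization levels = 2^N
= 2^8
= 256

256


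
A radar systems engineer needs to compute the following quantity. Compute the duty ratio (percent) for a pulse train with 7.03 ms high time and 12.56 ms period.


Duty cycle as a percentage:
DC = (t_on / T) * 100
   = (7.03 / 12.56) * 100
   = 0.559713 * 100
   = 55.97 %

55.97 %


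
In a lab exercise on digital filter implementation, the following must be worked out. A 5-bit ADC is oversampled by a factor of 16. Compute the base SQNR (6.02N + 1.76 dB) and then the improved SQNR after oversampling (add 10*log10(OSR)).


Step 1 — baseline SQNR at Nyquist:
SQNR_base = 6.02*N + 1.76
          = 6.02*5 + 1.76
          = 31.86 dB

Step 2 — oversampling processing gain:
G = 10*log10(OSR) = 10*log10(16) = 12.04 dB

Step 3 — total:
SQNR_total = 31.86 + 12.04 = 43.9 dB

Base SQNR = 31.86 dB; oversampled SQNR = 43.9 dB


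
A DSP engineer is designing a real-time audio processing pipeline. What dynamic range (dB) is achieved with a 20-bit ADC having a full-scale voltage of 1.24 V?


Dynamic range from full-scale to LSB:
V_min = V_max / 2^bits = 1.24 / 2^20
DR = 20 * log10(V_max / V_min)
   = 20 * log10(2^20)
   = 20 * 20 * log10(2)
   = 120.41 dB

120.41 dB


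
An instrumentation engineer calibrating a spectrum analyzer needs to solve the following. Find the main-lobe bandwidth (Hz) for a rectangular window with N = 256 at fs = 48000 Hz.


Main lobe width for a rectangular window:
Width = 2 * fs / N
      = 2 * 48000 / 256
      = 96000 / 256
      = 375.0 Hz

375.0 Hz


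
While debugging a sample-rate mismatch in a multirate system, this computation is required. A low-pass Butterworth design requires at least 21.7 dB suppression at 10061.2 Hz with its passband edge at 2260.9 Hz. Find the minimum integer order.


Butterworth filter order formula:
n = log10(10^(A/10) - 1) / (2 * log10(f_stop/f_pass))
10^(21.7/10) - 1 = 146.9108
f_stop/f_pass = 10061.2 / 2260.9 = 4.4501
n = 1.6712 -> ceil = 2

2


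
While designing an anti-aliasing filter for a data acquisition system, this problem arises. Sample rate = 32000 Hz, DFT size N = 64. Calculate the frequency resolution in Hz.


DFT frequency resolution:
df = fs / N
   = 32000 / 64
   = 500.0 Hz

500.0 Hz


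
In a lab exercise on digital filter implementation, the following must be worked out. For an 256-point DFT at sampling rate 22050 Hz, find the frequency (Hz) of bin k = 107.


Frequency of DFT bin k:
f_k = k * fs / N
    = 107 * 22050 / 256
    = 2359350 / 256
    = 9216.211 Hz

9216.211 Hz


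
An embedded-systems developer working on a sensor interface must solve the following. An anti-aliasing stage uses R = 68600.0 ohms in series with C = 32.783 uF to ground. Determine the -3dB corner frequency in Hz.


Cutoff frequency of a first-order RC filter:
fc = 1 / (2 * pi * R * C)
C = 32.783 uF = 3.2783e-05 F
fc = 1 / (2 * pi * 68600.0 * 3.2783e-05)
   = 1 / 14.130342145273
   = 0.07077 Hz

0.07077 Hz


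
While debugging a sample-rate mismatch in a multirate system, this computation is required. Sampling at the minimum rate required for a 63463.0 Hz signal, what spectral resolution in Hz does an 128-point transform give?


Step 1 — Nyquist sampling rate:
fs = 2 * fmax = 2 * 63463.0 = 126926.0 Hz

Step 2 — DFT bin spacing:
df = fs / N = 126926.0 / 128 = 991.6094 Hz

991.6094 Hz


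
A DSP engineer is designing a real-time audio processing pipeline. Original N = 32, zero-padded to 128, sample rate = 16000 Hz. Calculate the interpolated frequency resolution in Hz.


Frequency resolution after zero-padding:
N_padded = 32 * 4 = 128
df = fs / N_padded
   = 16000 / 128
   = 125.0 Hz

125.0 Hz


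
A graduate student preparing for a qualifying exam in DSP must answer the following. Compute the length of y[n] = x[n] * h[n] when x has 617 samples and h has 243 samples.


Linear convolution output length:
L = N + M - 1
  = 617 + 243 - 1
  = 859 samples

859


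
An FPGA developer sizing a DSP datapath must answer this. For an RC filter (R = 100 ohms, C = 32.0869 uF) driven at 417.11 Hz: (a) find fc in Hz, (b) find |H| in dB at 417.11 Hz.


Step 1 — cutoff frequency:
fc = 1 / (2*pi*R*C)
C = 32.0869 uF = 3.20869e-05 F
fc = 1 / (2*pi*100*3.20869e-05)
   = 49.6012 Hz

Step 2 — magnitude at f = 417.11 Hz:
|H(f)| = 1 / sqrt(1 + (f/fc)^2)
f/fc = 417.11 / 49.6012 = 8.409272
|H| = 1 / sqrt(1 + 70.715856) = 0.1180844
|H|_dB = 20*log10(0.1180844) = -18.56 dB

fc = 49.6012 Hz; |H(417.11 Hz)| = -18.56 dB


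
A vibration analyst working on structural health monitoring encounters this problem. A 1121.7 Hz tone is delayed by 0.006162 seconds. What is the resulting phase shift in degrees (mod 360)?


Phase shift from frequency and time delay:
phi = 360 * f * t_delay
    = 360 * 1121.7 * 0.006162
    = 2488.29 degrees
    mod 360 = 328.29 degrees

328.29 degrees


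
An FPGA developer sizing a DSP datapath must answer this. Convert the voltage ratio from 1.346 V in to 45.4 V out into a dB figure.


Voltage gain in dB:
G = 20 * log10(Vout / Vin)
  = 20 * log10(45.4 / 1.346)
  = 20 * log10(33.729569)
  = 20 * 1.528011
  = 30.56 dB

30.56 dB


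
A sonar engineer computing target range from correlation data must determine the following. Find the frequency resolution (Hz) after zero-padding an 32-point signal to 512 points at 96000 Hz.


Frequency resolution after zero-padding:
N_padded = 32 * 16 = 512
df = fs / N_padded
   = 96000 / 512
   = 187.5 Hz

187.5 Hz


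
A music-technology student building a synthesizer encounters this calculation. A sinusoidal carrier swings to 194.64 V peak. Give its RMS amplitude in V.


RMS voltage for a sinusoidal waveform:
V_rms = V_peak / sqrt(2)
      = 194.64 / 1.414214
      = 137.631 V

137.631 V


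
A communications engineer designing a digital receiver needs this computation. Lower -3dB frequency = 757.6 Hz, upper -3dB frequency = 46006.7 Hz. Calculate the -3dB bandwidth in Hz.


Bandwidth is the difference of -3dB frequencies:
BW = f_high - f_low
   = 46006.7 - 757.6
   = 45249.1 Hz

45249.1 Hz


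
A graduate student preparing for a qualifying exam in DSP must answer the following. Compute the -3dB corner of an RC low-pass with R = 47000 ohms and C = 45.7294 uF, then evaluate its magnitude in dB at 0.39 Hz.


Step 1 — cutoff frequency:
fc = 1 / (2*pi*R*C)
C = 45.7294 uF = 4.57294e-05 F
fc = 1 / (2*pi*47000*4.57294e-05)
   = 0.0740503 Hz

Step 2 — magnitude at f = 0.39 Hz:
|H(f)| = 1 / sqrt(1 + (f/fc)^2)
f/fc = 0.39 / 0.0740503 = 5.26669
|H| = 1 / sqrt(1 + 27.738024) = 0.1865398
|H|_dB = 20*log10(0.1865398) = -14.58 dB

fc = 0.0740503 Hz; |H(0.39 Hz)| = -14.58 dB


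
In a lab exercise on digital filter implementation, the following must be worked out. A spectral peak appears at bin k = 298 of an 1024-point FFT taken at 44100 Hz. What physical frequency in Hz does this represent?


Frequency of DFT bin k:
f_k = k * fs / N
    = 298 * 44100 / 1024
    = 13141800 / 1024
    = 12833.789 Hz

12833.789 Hz


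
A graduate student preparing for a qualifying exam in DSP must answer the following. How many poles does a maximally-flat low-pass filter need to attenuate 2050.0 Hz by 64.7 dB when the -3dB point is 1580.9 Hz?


Butterworth filter order formula:
n = log10(10^(A/10) - 1) / (2 * log10(f_stop/f_pass))
10^(64.7/10) - 1 = 2951208.2267
f_stop/f_pass = 2050.0 / 1580.9 = 1.2967
n = 28.6665 -> ceil = 29

29


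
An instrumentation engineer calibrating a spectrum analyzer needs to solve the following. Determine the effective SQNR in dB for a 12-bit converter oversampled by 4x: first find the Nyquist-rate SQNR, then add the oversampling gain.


Step 1 — baseline SQNR at Nyquist:
SQNR_base = 6.02*N + 1.76
          = 6.02*12 + 1.76
          = 74.0 dB

Step 2 — oversampling processing gain:
G = 10*log10(OSR) = 10*log10(4) = 6.02 dB

Step 3 — total:
SQNR_total = 74.0 + 6.02 = 80.02 dB

Base SQNR = 74.0 dB; oversampled SQNR = 80.02 dB


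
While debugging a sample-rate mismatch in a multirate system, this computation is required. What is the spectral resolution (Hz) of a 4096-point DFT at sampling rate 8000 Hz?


DFT frequency resolution:
df = fs / N
   = 8000 / 4096
   = 1.9531 Hz

1.9531 Hz


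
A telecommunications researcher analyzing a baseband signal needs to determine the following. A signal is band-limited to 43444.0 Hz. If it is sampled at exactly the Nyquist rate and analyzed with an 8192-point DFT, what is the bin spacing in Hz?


Step 1 — Nyquist sampling rate:
fs = 2 * fmax = 2 * 43444.0 = 86888.0 Hz

Step 2 — DFT bin spacing:
df = fs / N = 86888.0 / 8192 = 10.6064 Hz

10.6064 Hz


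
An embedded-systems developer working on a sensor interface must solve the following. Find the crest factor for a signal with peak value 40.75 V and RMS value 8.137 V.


Crest factor is the ratio of peak to RMS:
CF = V_peak / V_rms
   = 40.75 / 8.137
   = 5.008

5.008


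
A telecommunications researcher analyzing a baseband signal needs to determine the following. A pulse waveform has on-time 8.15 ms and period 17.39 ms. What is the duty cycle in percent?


Duty cycle as a percentage:
DC = (t_on / T) * 100
   = (8.15 / 17.39) * 100
   = 0.46866 * 100
   = 46.87 %

46.87 %


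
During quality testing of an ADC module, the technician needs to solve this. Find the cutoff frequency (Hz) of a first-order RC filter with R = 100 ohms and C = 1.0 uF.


Cutoff frequency of a first-order RC filter:
fc = 1 / (2 * pi * R * C)
C = 1.0 uF = 1e-06 F
fc = 1 / (2 * pi * 100 * 1e-06)
   = 1 / 0.00062831853071796
   = 1591.549431 Hz

1591.549431 Hz


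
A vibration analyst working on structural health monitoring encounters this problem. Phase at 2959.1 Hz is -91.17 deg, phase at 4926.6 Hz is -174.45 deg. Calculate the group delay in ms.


Group delay from phase difference:
tau = -d(phi)/d(omega)
d(phi) = -83.28 deg = -1.45351 rad
d(omega) = 2*pi*(4926.6 - 2959.1) = 12362.1671 rad/s
tau = -(-1.45351) / 12362.1671
    = 0.1176 ms

0.1176 ms


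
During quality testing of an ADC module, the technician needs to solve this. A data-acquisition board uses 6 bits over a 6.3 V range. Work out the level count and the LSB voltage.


Step 1 — number of quantization levels:
L = 2^N = 2^6 = 64

Step 2 — LSB step size:
delta = Vfs / L
      = 6.3 / 64
      = 0.0984375 V

Levels = 64; step size = 0.0984375 V


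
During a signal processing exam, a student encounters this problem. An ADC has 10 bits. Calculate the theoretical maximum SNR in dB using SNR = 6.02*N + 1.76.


Theoretical SNR for a full-scale sinusoid:
SNR = 6.02 * N + 1.76
    = 6.02 * 10 + 1.76
    = 60.2 + 1.76
    = 61.96 dB

61.96 dB


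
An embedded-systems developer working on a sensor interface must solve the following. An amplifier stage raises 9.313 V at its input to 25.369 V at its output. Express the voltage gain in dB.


Voltage gain in dB:
G = 20 * log10(Vout / Vin)
  = 20 * log10(25.369 / 9.313)
  = 20 * log10(2.724042)
  = 20 * 0.435214
  = 8.7 dB

8.7 dB


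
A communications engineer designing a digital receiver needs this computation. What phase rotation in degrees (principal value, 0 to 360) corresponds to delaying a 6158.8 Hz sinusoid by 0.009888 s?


Phase shift from frequency and time delay:
phi = 360 * f * t_delay
    = 360 * 6158.8 * 0.009888
    = 21923.36 degrees
    mod 360 = 323.36 degrees

323.36 degrees


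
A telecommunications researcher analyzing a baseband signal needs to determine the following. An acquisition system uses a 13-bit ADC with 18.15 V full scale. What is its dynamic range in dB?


Dynamic range from full-scale to LSB:
V_min = V_max / 2^bits = 18.15 / 2^13
DR = 20 * log10(V_max / V_min)
   = 20 * log10(2^13)
   = 20 * 13 * log10(2)
   = 78.27 dB

78.27 dB


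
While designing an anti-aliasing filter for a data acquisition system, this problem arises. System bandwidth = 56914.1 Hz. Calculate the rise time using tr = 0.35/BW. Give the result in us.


Rise time from bandwidth relationship:
tr = 0.35 / BW
   = 0.35 / 56914.1
   = 6.14961846e-06 s
   = 6.1496 us

6.1496 us


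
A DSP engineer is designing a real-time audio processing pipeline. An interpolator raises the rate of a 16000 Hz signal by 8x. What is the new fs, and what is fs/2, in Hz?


Step 1 — output sample rate after interpolation by L:
fs_out = L * fs_in = 8 * 16000 = 128000 Hz

Step 2 — Nyquist frequency of the output stream:
f_Nyq = fs_out / 2 = 128000 / 2 = 64000.0 Hz

fs_out = 128000 Hz; f_Nyquist = 64000.0 Hz


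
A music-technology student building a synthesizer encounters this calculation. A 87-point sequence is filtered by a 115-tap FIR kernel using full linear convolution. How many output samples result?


Linear convolution output length:
L = N + M - 1
  = 87 + 115 - 1
  = 201 samples

201


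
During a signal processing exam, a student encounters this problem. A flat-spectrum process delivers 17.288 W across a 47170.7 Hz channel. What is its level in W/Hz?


Power spectral density:
PSD = P / BW
    = 17.288 / 47170.7
    = 0.0003665 W/Hz

0.0003665 W/Hz


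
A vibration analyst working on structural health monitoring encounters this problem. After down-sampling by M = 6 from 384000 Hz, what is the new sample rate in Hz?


Decimation reduces the sample rate:
fs_out = fs_in / M
       = 384000 / 6
       = 64000.0 Hz

64000.0 Hz


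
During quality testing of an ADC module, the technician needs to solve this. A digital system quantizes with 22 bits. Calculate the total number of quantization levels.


Number of quantization levels = 2^N
= 2^22
= 4194304

4194304


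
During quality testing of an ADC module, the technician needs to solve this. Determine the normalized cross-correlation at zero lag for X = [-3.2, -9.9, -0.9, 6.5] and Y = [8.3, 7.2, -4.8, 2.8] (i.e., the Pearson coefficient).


Pearson correlation coefficient (population):
r = cov(X,Y) / (std(X) * std(Y))
Mean X = -1.875, Mean Y = 3.375
Cov(X,Y) = -12.501875
Std(X) = 5.857634, Std(Y) = 5.148968
r = -0.4145

-0.4145


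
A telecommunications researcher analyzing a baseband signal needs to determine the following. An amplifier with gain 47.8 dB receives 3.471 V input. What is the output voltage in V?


Output voltage from dB gain:
V_out = V_in * 10^(gain_dB / 20)
      = 3.471 * 10^(47.8 / 20)
      = 3.471 * 245.470892
      = 852.0295 V

852.0295 V


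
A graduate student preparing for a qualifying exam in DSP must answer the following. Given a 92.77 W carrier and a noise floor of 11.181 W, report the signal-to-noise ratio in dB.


SNR in decibels:
SNR = 10 * log10(Ps / Pn)
    = 10 * log10(92.77 / 11.181)
    = 10 * log10(8.2971)
    = 10 * 0.9189
    = 9.19 dB

9.19 dB


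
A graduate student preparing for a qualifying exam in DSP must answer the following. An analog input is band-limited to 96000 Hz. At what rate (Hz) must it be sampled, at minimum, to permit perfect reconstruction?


The Nyquist rate is twice the maximum frequency component.
fs_min = 2 * fmax
      = 2 * 96000
      = 192000 Hz

192000


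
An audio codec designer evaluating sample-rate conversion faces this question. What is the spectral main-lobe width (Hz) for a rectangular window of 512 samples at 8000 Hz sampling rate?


Main lobe width for a rectangular window:
Width = 2 * fs / N
      = 2 * 8000 / 512
      = 16000 / 512
      = 31.25 Hz

31.25 Hz


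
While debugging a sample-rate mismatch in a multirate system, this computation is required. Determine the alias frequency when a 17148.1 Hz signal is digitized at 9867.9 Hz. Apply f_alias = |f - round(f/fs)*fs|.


Compute the nearest integer multiple of fs to the signal:
n = round(17148.1 / 9867.9) = 2
f_alias = |17148.1 - 2 * 9867.9|
        = |17148.1 - 19735.8|
        = 2587.7 Hz

2587.7


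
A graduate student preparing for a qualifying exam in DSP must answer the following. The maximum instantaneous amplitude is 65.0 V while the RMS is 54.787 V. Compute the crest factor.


Crest factor is the ratio of peak to RMS:
CF = V_peak / V_rms
   = 65.0 / 54.787
   = 1.1864

1.1864


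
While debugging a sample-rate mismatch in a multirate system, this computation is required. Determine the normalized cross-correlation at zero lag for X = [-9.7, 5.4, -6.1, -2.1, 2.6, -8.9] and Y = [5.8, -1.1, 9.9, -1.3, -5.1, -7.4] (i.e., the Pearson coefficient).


Pearson correlation coefficient (population):
r = cov(X,Y) / (std(X) * std(Y))
Mean X = -3.1333, Mean Y = 0.1333
Cov(X,Y) = -10.792222
Std(X) = 5.655872, Std(Y) = 5.989064
r = -0.3186

-0.3186


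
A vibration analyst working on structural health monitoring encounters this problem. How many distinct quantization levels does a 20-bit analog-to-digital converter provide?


Number of quantization levels = 2^N
= 2^20
= 1048576

1048576


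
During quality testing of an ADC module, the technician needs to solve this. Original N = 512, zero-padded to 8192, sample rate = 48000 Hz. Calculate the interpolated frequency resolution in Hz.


Frequency resolution after zero-padding:
N_padded = 512 * 16 = 8192
df = fs / N_padded
   = 48000 / 8192
   = 5.8594 Hz

5.8594 Hz


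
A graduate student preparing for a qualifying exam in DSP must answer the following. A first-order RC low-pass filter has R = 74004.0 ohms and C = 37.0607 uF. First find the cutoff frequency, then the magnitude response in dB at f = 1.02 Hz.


Step 1 — cutoff frequency:
fc = 1 / (2*pi*R*C)
C = 37.0607 uF = 3.70607e-05 F
fc = 1 / (2*pi*74004.0*3.70607e-05)
   = 0.0580298 Hz

Step 2 — magnitude at f = 1.02 Hz:
|H(f)| = 1 / sqrt(1 + (f/fc)^2)
f/fc = 1.02 / 0.0580298 = 17.577176
|H| = 1 / sqrt(1 + 308.957116) = 0.0568001
|H|_dB = 20*log10(0.0568001) = -24.91 dB

fc = 0.0580298 Hz; |H(1.02 Hz)| = -24.91 dB


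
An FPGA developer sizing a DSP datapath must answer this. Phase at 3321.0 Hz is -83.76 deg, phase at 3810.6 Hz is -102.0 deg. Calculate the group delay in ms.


Group delay from phase difference:
tau = -d(phi)/d(omega)
d(phi) = -18.24 deg = -0.318348 rad
d(omega) = 2*pi*(3810.6 - 3321.0) = 3076.2475 rad/s
tau = -(-0.318348) / 3076.2475
    = 0.1035 ms

0.1035 ms


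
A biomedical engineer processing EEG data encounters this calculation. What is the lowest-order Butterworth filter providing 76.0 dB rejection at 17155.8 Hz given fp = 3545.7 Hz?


Butterworth filter order formula:
n = log10(10^(A/10) - 1) / (2 * log10(f_stop/f_pass))
10^(76.0/10) - 1 = 39810716.0553
f_stop/f_pass = 17155.8 / 3545.7 = 4.8385
n = 5.5498 -> ceil = 6

6


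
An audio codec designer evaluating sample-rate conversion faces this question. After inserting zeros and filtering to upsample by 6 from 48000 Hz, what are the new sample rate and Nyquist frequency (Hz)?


Step 1 — output sample rate after interpolation by L:
fs_out = L * fs_in = 6 * 48000 = 288000 Hz

Step 2 — Nyquist frequency of the output stream:
f_Nyq = fs_out / 2 = 288000 / 2 = 144000.0 Hz

fs_out = 288000 Hz; f_Nyquist = 144000.0 Hz


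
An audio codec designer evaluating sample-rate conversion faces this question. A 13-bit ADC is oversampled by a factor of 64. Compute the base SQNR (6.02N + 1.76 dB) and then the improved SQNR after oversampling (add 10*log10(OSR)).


Step 1 — baseline SQNR at Nyquist:
SQNR_base = 6.02*N + 1.76
          = 6.02*13 + 1.76
          = 80.02 dB

Step 2 — oversampling processing gain:
G = 10*log10(OSR) = 10*log10(64) = 18.06 dB

Step 3 — total:
SQNR_total = 80.02 + 18.06 = 98.08 dB

Base SQNR = 80.02 dB; oversampled SQNR = 98.08 dB


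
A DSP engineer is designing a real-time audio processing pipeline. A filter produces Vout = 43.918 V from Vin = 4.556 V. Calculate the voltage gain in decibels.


Voltage gain in dB:
G = 20 * log10(Vout / Vin)
  = 20 * log10(43.918 / 4.556)
  = 20 * log10(9.639596)
  = 20 * 0.984059
  = 19.68 dB

19.68 dB


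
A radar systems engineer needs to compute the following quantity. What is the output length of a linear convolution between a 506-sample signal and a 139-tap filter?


Linear convolution output length:
L = N + M - 1
  = 506 + 139 - 1
  = 644 samples

644


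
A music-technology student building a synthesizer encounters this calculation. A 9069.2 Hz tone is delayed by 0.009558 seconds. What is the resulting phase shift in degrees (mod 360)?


Phase shift from frequency and time delay:
phi = 360 * f * t_delay
    = 360 * 9069.2 * 0.009558
    = 31206.03 degrees
    mod 360 = 246.03 degrees

246.03 degrees


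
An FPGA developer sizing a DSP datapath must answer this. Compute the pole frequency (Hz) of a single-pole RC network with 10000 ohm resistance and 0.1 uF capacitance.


Cutoff frequency of a first-order RC filter:
fc = 1 / (2 * pi * R * C)
C = 0.1 uF = 1e-07 F
fc = 1 / (2 * pi * 10000 * 1e-07)
   = 1 / 0.0062831853071796
   = 159.154943 Hz

159.154943 Hz


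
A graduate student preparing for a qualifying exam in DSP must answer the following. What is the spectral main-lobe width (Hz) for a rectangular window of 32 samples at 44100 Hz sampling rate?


Main lobe width for a rectangular window:
Width = 2 * fs / N
      = 2 * 44100 / 32
      = 88200 / 32
      = 2756.25 Hz

2756.25 Hz


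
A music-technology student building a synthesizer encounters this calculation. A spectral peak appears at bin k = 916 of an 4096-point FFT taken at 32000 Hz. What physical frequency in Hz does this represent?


Frequency of DFT bin k:
f_k = k * fs / N
    = 916 * 32000 / 4096
    = 29312000 / 4096
    = 7156.25 Hz

7156.25 Hz


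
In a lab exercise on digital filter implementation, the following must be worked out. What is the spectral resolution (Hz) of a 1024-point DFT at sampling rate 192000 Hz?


DFT frequency resolution:
df = fs / N
   = 192000 / 1024
   = 187.5 Hz

187.5 Hz


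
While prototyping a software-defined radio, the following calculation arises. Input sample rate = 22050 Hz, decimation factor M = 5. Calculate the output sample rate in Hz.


Decimation reduces the sample rate:
fs_out = fs_in / M
       = 22050 / 5
       = 4410.0 Hz

4410.0 Hz


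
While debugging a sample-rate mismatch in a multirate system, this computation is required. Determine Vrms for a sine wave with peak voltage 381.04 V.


RMS voltage for a sinusoidal waveform:
V_rms = V_peak / sqrt(2)
      = 381.04 / 1.414214
      = 269.436 V

269.436 V


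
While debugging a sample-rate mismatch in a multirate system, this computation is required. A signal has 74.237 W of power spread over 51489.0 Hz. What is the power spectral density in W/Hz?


Power spectral density:
PSD = P / BW
    = 74.237 / 51489.0
    = 0.0014418 W/Hz

0.0014418 W/Hz


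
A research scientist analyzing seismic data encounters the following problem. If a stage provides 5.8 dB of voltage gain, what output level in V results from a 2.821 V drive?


Output voltage from dB gain:
V_out = V_in * 10^(gain_dB / 20)
      = 2.821 * 10^(5.8 / 20)
      = 2.821 * 1.949845
      = 5.5005 V

5.5005 V


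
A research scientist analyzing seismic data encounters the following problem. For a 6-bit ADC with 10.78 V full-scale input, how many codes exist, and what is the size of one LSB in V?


Step 1 — number of quantization levels:
L = 2^N = 2^6 = 64

Step 2 — LSB step size:
delta = Vfs / L
      = 10.78 / 64
      = 0.1684375 V

Levels = 64; step size = 0.1684375 V


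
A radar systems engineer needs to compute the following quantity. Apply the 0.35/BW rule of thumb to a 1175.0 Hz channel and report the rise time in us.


Rise time from bandwidth relationship:
tr = 0.35 / BW
   = 0.35 / 1175.0
   = 0.0002978723404 s
   = 297.8723 us

297.8723 us


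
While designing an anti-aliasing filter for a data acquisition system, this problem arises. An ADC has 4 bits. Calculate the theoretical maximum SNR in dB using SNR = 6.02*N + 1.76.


Theoretical SNR for a full-scale sinusoid:
SNR = 6.02 * N + 1.76
    = 6.02 * 4 + 1.76
    = 24.08 + 1.76
    = 25.84 dB

25.84 dB


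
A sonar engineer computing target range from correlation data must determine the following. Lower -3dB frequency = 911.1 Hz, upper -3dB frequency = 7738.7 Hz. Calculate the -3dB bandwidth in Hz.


Bandwidth is the difference of -3dB frequencies:
BW = f_high - f_low
   = 7738.7 - 911.1
   = 6827.6 Hz

6827.6 Hz


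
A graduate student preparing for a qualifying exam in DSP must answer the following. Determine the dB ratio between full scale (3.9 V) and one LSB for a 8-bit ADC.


Dynamic range from full-scale to LSB:
V_min = V_max / 2^bits = 3.9 / 2^8
DR = 20 * log10(V_max / V_min)
   = 20 * log10(2^8)
   = 20 * 8 * log10(2)
   = 48.16 dB

48.16 dB


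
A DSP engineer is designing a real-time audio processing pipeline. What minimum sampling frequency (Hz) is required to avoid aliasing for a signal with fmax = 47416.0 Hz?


The Nyquist rate is twice the maximum frequency component.
fs_min = 2 * fmax
      = 2 * 47416.0
      = 94832.0 Hz

94832.0


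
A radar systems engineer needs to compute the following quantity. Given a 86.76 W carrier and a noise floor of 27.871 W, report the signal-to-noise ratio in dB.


SNR in decibels:
SNR = 10 * log10(Ps / Pn)
    = 10 * log10(86.76 / 27.871)
    = 10 * log10(3.1129)
    = 10 * 0.4932
    = 4.93 dB

4.93 dB


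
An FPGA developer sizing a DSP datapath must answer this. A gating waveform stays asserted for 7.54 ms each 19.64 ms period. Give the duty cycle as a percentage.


Duty cycle as a percentage:
DC = (t_on / T) * 100
   = (7.54 / 19.64) * 100
   = 0.38391 * 100
   = 38.39 %

38.39 %


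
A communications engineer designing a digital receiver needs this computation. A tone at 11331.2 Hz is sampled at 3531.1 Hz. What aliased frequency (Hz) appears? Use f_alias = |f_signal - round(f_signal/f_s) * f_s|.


Compute the nearest integer multiple of fs to the signal:
n = round(11331.2 / 3531.1) = 3
f_alias = |11331.2 - 3 * 3531.1|
        = |11331.2 - 10593.3|
        = 737.9 Hz

737.9


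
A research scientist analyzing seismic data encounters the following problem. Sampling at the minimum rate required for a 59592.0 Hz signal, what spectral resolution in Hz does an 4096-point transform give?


Step 1 — Nyquist sampling rate:
fs = 2 * fmax = 2 * 59592.0 = 119184.0 Hz

Step 2 — DFT bin spacing:
df = fs / N = 119184.0 / 4096 = 29.0977 Hz

29.0977 Hz


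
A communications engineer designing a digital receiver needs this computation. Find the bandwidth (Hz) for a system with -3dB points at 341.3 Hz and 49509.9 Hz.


Bandwidth is the difference of -3dB frequencies:
BW = f_high - f_low
   = 49509.9 - 341.3
   = 49168.6 Hz

49168.6 Hz


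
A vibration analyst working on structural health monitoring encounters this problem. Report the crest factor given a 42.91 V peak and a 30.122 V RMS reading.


Crest factor is the ratio of peak to RMS:
CF = V_peak / V_rms
   = 42.91 / 30.122
   = 1.4245

1.4245


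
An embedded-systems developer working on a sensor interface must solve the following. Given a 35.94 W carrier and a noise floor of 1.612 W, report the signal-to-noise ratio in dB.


SNR in decibels:
SNR = 10 * log10(Ps / Pn)
    = 10 * log10(35.94 / 1.612)
    = 10 * log10(22.2953)
    = 10 * 1.3482
    = 13.48 dB

13.48 dB


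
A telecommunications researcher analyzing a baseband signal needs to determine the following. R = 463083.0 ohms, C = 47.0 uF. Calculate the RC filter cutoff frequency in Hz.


Cutoff frequency of a first-order RC filter:
fc = 1 / (2 * pi * R * C)
C = 47.0 uF = 4.7e-05 F
fc = 1 / (2 * pi * 463083.0 * 4.7e-05)
   = 1 / 136.75290617542
   = 0.007312 Hz

0.007312 Hz


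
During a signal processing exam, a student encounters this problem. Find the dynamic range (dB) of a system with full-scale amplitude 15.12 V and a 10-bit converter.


Dynamic range from full-scale to LSB:
V_min = V_max / 2^bits = 15.12 / 2^10
DR = 20 * log10(V_max / V_min)
   = 20 * log10(2^10)
   = 20 * 10 * log10(2)
   = 60.21 dB

60.21 dB


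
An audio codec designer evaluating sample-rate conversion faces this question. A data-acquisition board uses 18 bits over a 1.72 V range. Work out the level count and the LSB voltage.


Step 1 — number of quantization levels:
L = 2^N = 2^18 = 262144

Step 2 — LSB step size:
delta = Vfs / L
      = 1.72 / 262144
      = 6.56e-06 V

Levels = 262144; step size = 6.56e-06 V


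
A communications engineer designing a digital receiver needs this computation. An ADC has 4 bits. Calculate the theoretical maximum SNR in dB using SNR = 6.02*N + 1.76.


Theoretical SNR for a full-scale sinusoid:
SNR = 6.02 * N + 1.76
    = 6.02 * 4 + 1.76
    = 24.08 + 1.76
    = 25.84 dB

25.84 dB


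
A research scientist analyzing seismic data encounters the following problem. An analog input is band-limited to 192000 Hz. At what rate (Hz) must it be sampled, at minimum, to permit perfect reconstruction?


The Nyquist rate is twice the maximum frequency component.
fs_min = 2 * fmax
      = 2 * 192000
      = 384000 Hz

384000


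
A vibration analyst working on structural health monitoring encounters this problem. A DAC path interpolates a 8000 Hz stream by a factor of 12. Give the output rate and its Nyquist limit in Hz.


Step 1 — output sample rate after interpolation by L:
fs_out = L * fs_in = 12 * 8000 = 96000 Hz

Step 2 — Nyquist frequency of the output stream:
f_Nyq = fs_out / 2 = 96000 / 2 = 48000.0 Hz

fs_out = 96000 Hz; f_Nyquist = 48000.0 Hz


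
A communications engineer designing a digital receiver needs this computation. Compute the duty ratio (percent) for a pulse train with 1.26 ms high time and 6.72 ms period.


Duty cycle as a percentage:
DC = (t_on / T) * 100
   = (1.26 / 6.72) * 100
   = 0.1875 * 100
   = 18.75 %

18.75 %


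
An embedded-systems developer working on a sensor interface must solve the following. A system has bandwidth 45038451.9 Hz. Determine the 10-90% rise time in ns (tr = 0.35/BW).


Rise time from bandwidth relationship:
tr = 0.35 / BW
   = 0.35 / 45038451.9
   = 7.771137444e-09 s
   = 7.7711 ns

7.7711 ns


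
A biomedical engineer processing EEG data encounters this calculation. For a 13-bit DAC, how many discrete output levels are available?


Number of quantization levels = 2^N
= 2^13
= 8192

8192


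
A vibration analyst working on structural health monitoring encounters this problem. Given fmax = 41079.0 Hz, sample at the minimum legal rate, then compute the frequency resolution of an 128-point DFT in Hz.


Step 1 — Nyquist sampling rate:
fs = 2 * fmax = 2 * 41079.0 = 82158.0 Hz

Step 2 — DFT bin spacing:
df = fs / N = 82158.0 / 128 = 641.8594 Hz

641.8594 Hz


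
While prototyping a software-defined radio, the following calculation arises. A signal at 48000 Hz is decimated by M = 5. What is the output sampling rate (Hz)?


Decimation reduces the sample rate:
fs_out = fs_in / M
       = 48000 / 5
       = 9600.0 Hz

9600.0 Hz


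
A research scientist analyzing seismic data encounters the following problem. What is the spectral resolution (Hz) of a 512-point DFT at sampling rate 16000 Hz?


DFT frequency resolution:
df = fs / N
   = 16000 / 512
   = 31.25 Hz

31.25 Hz


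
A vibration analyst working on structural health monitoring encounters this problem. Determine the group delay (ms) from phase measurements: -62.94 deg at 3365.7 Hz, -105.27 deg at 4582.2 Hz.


Group delay from phase difference:
tau = -d(phi)/d(omega)
d(phi) = -42.33 deg = -0.738798 rad
d(omega) = 2*pi*(4582.2 - 3365.7) = 7643.4949 rad/s
tau = -(-0.738798) / 7643.4949
    = 0.0967 ms

0.0967 ms


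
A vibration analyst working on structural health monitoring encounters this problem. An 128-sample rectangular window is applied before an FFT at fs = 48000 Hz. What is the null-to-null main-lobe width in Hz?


Main lobe width for a rectangular window:
Width = 2 * fs / N
      = 2 * 48000 / 128
      = 96000 / 128
      = 750.0 Hz

750.0 Hz


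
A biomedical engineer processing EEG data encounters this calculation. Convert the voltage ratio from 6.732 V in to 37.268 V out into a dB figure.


Voltage gain in dB:
G = 20 * log10(Vout / Vin)
  = 20 * log10(37.268 / 6.732)
  = 20 * log10(5.535948)
  = 20 * 0.743192
  = 14.86 dB

14.86 dB


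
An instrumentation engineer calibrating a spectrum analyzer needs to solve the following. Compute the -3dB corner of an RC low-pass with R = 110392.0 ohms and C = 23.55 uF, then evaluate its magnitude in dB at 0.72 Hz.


Step 1 — cutoff frequency:
fc = 1 / (2*pi*R*C)
C = 23.55 uF = 2.355e-05 F
fc = 1 / (2*pi*110392.0*2.355e-05)
   = 0.0612198 Hz

Step 2 — magnitude at f = 0.72 Hz:
|H(f)| = 1 / sqrt(1 + (f/fc)^2)
f/fc = 0.72 / 0.0612198 = 11.760901
|H| = 1 / sqrt(1 + 138.318792) = 0.0847218
|H|_dB = 20*log10(0.0847218) = -21.44 dB

fc = 0.0612198 Hz; |H(0.72 Hz)| = -21.44 dB


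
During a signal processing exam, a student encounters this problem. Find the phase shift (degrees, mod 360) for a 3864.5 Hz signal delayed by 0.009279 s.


Phase shift from frequency and time delay:
phi = 360 * f * t_delay
    = 360 * 3864.5 * 0.009279
    = 12909.13 degrees
    mod 360 = 309.13 degrees

309.13 degrees


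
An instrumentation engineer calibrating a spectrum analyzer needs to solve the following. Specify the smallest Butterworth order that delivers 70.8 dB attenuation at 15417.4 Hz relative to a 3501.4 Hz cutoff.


Butterworth filter order formula:
n = log10(10^(A/10) - 1) / (2 * log10(f_stop/f_pass))
10^(70.8/10) - 1 = 12022643.3462
f_stop/f_pass = 15417.4 / 3501.4 = 4.4032
n = 5.4989 -> ceil = 6

6


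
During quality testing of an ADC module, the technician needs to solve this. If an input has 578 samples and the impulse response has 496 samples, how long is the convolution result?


Linear convolution output length:
L = N + M - 1
  = 578 + 496 - 1
  = 1073 samples

1073


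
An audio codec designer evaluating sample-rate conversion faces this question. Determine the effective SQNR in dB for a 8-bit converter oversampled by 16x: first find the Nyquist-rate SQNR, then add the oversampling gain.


Step 1 — baseline SQNR at Nyquist:
SQNR_base = 6.02*N + 1.76
          = 6.02*8 + 1.76
          = 49.92 dB

Step 2 — oversampling processing gain:
G = 10*log10(OSR) = 10*log10(16) = 12.04 dB

Step 3 — total:
SQNR_total = 49.92 + 12.04 = 61.96 dB

Base SQNR = 49.92 dB; oversampled SQNR = 61.96 dB


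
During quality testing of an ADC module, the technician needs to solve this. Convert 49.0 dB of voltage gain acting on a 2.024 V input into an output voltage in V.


Output voltage from dB gain:
V_out = V_in * 10^(gain_dB / 20)
      = 2.024 * 10^(49.0 / 20)
      = 2.024 * 281.838293
      = 570.4407 V

570.4407 V


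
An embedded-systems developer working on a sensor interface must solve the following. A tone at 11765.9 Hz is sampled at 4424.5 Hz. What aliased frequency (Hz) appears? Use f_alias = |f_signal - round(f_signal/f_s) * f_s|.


Compute the nearest integer multiple of fs to the signal:
n = round(11765.9 / 4424.5) = 3
f_alias = |11765.9 - 3 * 4424.5|
        = |11765.9 - 13273.5|
        = 1507.6 Hz

1507.6


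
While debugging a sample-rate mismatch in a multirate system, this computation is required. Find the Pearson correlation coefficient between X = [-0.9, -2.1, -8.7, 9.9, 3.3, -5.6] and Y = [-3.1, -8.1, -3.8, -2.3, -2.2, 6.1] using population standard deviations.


Pearson correlation coefficient (population):
r = cov(X,Y) / (std(X) * std(Y))
Mean X = -0.6833, Mean Y = -2.2333
Cov(X,Y) = -3.414444
Std(X) = 6.032804, Std(Y) = 4.2244
r = -0.134

-0.134


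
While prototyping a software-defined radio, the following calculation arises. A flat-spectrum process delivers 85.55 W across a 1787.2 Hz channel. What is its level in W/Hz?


Power spectral density:
PSD = P / BW
    = 85.55 / 1787.2
    = 0.04786817 W/Hz

0.04786817 W/Hz


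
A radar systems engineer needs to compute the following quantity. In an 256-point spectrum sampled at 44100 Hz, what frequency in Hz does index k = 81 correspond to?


Frequency of DFT bin k:
f_k = k * fs / N
    = 81 * 44100 / 256
    = 3572100 / 256
    = 13953.516 Hz

13953.516 Hz


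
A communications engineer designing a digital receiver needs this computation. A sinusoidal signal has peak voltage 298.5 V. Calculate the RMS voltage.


RMS voltage for a sinusoidal waveform:
V_rms = V_peak / sqrt(2)
      = 298.5 / 1.414214
      = 211.071 V

211.071 V


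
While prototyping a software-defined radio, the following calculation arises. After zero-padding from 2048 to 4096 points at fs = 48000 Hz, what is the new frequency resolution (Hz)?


Frequency resolution after zero-padding:
N_padded = 2048 * 2 = 4096
df = fs / N_padded
   = 48000 / 4096
   = 11.7188 Hz

11.7188 Hz


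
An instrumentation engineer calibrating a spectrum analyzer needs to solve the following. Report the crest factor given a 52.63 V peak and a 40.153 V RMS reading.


Crest factor is the ratio of peak to RMS:
CF = V_peak / V_rms
   = 52.63 / 40.153
   = 1.3107

1.3107
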